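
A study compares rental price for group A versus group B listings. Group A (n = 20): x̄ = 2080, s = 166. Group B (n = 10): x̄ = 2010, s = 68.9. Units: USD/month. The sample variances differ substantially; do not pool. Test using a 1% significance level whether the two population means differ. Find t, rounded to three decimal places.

1.626

Let group 1 = group A, group 2 = group B. H0: μ_1 = μ_2; H1: μ_1 ≠ μ_2 (Welch's two-sample t-test, two-sided).
t = (x̄_1 − x̄_2)/√(s_1²/n_1 + s_2²/n_2) = (2080 − 2010)/√(166²/20 + 68.9²/10) = 1.626
Welch–Satterthwaite df ≈ 27.47
Two-sided p-value ≈ 0.1153
Since p ≈ 0.1153 > α = 0.01, fail to reject H0; the data do not provide sufficient evidence against H0.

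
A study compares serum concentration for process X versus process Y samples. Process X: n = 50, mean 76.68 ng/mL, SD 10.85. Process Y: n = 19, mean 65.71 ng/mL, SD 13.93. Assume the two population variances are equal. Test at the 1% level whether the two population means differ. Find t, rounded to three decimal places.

Let group 1 = process X, group 2 = process Y. H0: μ_1 = μ_2; H1: μ_1 ≠ μ_2 (two-sample pooled-variance t-test, two-sided).
s_p² = [(50−1)·10.85² + (19−1)·13.93²]/(50+19−2) = 138.227
t = (76.68 − 65.71)/√[138.227·(1/50 + 1/19)] = 3.462
df = n₁ + n₂ − 2 = 67
Two-sided p-value ≈ 0.001
Since p ≈ 0.001 < α = 0.01, reject H0; the evidence is statistically significant.

3.462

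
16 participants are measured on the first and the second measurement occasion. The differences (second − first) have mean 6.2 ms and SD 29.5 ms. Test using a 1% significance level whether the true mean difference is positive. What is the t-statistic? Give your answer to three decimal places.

0.841

H0: μ_d = 0; H1: μ_d > 0 (paired t-test on the differences, right-tailed).
t = d̄/(s_d/√n) = 6.2/(29.5/√16) = 0.841
df = n − 1 = 15
p-value = P(T ≥ 0.841) ≈ 0.207
Since p ≈ 0.207 > α = 0.01, fail to reject H0; the evidence is not statistically significant.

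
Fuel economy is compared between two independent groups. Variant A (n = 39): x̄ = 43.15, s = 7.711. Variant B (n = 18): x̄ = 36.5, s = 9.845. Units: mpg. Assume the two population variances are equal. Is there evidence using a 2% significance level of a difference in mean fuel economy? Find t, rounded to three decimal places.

2.769

Let group 1 = variant A, group 2 = variant B. H0: μ_1 = μ_2; H1: μ_1 ≠ μ_2 (two-sample pooled-variance t-test, two-sided).
s_p² = [(39−1)·7.711² + (18−1)·9.845²]/(39+18−2) = 71.0395
t = (43.15 − 36.5)/√[71.0395·(1/39 + 1/18)] = 2.769
df = n₁ + n₂ − 2 = 55
Two-sided p-value ≈ 0.0077
Since p ≈ 0.0077 < α = 0.02, reject H0; the evidence is statistically significant.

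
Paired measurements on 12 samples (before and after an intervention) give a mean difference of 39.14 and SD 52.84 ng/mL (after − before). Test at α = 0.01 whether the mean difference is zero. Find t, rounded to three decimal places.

H0: μ_d = 0; H1: μ_d ≠ 0 (paired t-test on the differences, two-sided).
t = d̄/(s_d/√n) = 39.14/(52.84/√12) = 2.566
df = n − 1 = 11
Two-sided p-value ≈ 0.026
Since p ≈ 0.026 > α = 0.01, fail to reject H0; the data do not provide sufficient evidence against H0.

2.566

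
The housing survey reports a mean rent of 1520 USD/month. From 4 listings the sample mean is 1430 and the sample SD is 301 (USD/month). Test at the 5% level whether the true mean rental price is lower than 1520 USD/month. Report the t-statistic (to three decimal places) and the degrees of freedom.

t = -0.598, df = 3

H0: μ = 1520; H1: μ < 1520 (one-sample t-test, left-tailed).
t = (x̄ − μ₀)/(s/√n) = (1430 − 1520)/(301/√4) = -0.598
df = n − 1 = 3
p-value = P(T ≤ -0.598) ≈ 0.296
Since p ≈ 0.296 > α = 0.05, fail to reject H0; the data do not provide sufficient evidence against H0.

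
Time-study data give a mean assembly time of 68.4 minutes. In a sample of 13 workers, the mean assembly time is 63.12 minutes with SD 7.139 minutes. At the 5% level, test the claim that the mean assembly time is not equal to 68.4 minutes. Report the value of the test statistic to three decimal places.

H0: μ = 68.4; H1: μ ≠ 68.4 (one-sample t-test, two-sided).
t = (x̄ − μ₀)/(s/√n) = (63.12 − 68.4)/(7.139/√13) = -2.667
df = n − 1 = 12
Two-sided p-value ≈ 0.021
Since p ≈ 0.021 < α = 0.05, reject H0; the data support H1.

-2.667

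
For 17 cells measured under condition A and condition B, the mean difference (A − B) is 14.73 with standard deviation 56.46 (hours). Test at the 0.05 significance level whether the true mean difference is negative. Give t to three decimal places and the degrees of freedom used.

t = 1.076, df = 16

H0: μ_d = 0; H1: μ_d < 0 (paired t-test on the differences, left-tailed).
t = d̄/(s_d/√n) = 14.73/(56.46/√17) = 1.076
df = n − 1 = 16
p-value = P(T ≤ 1.076) ≈ 0.851
Since p ≈ 0.851 > α = 0.05, fail to reject H0; the data do not provide sufficient evidence against H0.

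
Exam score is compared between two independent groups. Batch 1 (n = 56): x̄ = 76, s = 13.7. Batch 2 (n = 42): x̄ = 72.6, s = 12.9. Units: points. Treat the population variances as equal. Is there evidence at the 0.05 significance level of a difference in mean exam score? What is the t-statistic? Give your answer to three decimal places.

1.246

Let group 1 = batch 1, group 2 = batch 2. H0: μ_1 = μ_2; H1: μ_1 ≠ μ_2 (two-sample pooled-variance t-test, two-sided).
s_p² = [(56−1)·13.7² + (42−1)·12.9²]/(56+42−2) = 178.602
t = (76 − 72.6)/√[178.602·(1/56 + 1/42)] = 1.246
df = n₁ + n₂ − 2 = 96
Two-sided p-value ≈ 0.216
Since p ≈ 0.216 > α = 0.05, fail to reject H0; the evidence is not statistically significant.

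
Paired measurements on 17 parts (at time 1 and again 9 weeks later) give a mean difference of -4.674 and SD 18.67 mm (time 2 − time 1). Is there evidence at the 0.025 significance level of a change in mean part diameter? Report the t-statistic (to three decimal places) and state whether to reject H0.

H0: μ_d = 0; H1: μ_d ≠ 0 (paired t-test on the differences, two-sided).
t = d̄/(s_d/√n) = -4.674/(18.67/√17) = -1.032
df = n − 1 = 16
Two-sided p-value ≈ 0.317
Since p ≈ 0.317 > α = 0.025, fail to reject H0; the evidence is not statistically significant.

t = -1.032; fail to reject H0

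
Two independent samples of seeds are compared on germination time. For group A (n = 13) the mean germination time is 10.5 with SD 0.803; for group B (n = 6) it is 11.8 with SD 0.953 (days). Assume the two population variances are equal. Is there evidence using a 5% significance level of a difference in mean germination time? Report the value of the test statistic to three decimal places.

-3.099

Let group 1 = group A, group 2 = group B. H0: μ_1 = μ_2; H1: μ_1 ≠ μ_2 (two-sample pooled-variance t-test, two-sided).
s_p² = [(13−1)·0.803² + (6−1)·0.953²]/(13+6−2) = 0.72228
t = (10.5 − 11.8)/√[0.72228·(1/13 + 1/6)] = -3.099
df = n₁ + n₂ − 2 = 17
Two-sided p-value ≈ 0.007
Since p ≈ 0.007 < α = 0.05, reject H0; the data support H1.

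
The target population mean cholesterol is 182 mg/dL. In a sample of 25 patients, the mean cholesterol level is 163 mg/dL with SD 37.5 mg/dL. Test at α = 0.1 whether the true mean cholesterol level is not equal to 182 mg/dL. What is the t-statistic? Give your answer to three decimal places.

H0: μ = 182; H1: μ ≠ 182 (one-sample t-test, two-sided).
t = (x̄ − μ₀)/(s/√n) = (163 − 182)/(37.5/√25) = -2.533
df = n − 1 = 24
Two-sided p-value ≈ 0.018
Since p ≈ 0.018 < α = 0.1, reject H0; the evidence is statistically significant.

-2.533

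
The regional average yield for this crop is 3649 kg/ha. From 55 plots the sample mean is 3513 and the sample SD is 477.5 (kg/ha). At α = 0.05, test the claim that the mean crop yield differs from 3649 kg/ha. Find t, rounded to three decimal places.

H0: μ = 3649; H1: μ ≠ 3649 (one-sample t-test, two-sided).
t = (x̄ − μ₀)/(s/√n) = (3513 − 3649)/(477.5/√55) = -2.112
df = n − 1 = 54
Two-sided p-value ≈ 0.0393
Since p ≈ 0.0393 < α = 0.05, reject H0; the evidence is statistically significant.

-2.112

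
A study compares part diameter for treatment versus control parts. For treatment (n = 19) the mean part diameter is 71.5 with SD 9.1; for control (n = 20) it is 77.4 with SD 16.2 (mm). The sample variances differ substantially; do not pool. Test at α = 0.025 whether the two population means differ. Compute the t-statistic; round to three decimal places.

-1.411

Let group 1 = treatment, group 2 = control. H0: μ_1 = μ_2; H1: μ_1 ≠ μ_2 (Welch's two-sample t-test, two-sided).
t = (x̄_1 − x̄_2)/√(s_1²/n_1 + s_2²/n_2) = (71.5 − 77.4)/√(9.1²/19 + 16.2²/20) = -1.411
Welch–Satterthwaite df ≈ 30.20
Two-sided p-value ≈ 0.168
Since p ≈ 0.168 > α = 0.025, fail to reject H0; the data do not provide sufficient evidence against H0.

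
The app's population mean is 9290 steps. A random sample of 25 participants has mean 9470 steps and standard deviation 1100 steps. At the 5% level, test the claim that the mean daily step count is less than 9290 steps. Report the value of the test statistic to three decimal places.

H0: μ = 9290; H1: μ < 9290 (one-sample t-test, left-tailed).
t = (x̄ − μ₀)/(s/√n) = (9470 − 9290)/(1100/√25) = 0.818
df = n − 1 = 24
p-value = P(T ≤ 0.818) ≈ 0.789
Since p ≈ 0.789 > α = 0.05, fail to reject H0; the data do not provide sufficient evidence against H0.

0.818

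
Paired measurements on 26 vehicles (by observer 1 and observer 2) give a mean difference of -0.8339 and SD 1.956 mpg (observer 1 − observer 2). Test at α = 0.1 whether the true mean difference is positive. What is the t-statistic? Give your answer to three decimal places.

-2.174

H0: μ_d = 0; H1: μ_d > 0 (paired t-test on the differences, right-tailed).
t = d̄/(s_d/√n) = -0.8339/(1.956/√26) = -2.174
df = n − 1 = 25
p-value = P(T ≥ -2.174) ≈ 0.980
Since p ≈ 0.980 > α = 0.1, fail to reject H0; the data do not provide sufficient evidence against H0.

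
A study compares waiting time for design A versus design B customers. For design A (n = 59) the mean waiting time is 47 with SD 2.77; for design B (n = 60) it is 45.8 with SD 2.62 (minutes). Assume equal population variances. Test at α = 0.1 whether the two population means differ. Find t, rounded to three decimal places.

Let group 1 = design A, group 2 = design B. H0: μ_1 = μ_2; H1: μ_1 ≠ μ_2 (two-sample pooled-variance t-test, two-sided).
s_p² = [(59−1)·2.77² + (60−1)·2.62²]/(59+60−2) = 7.26519
t = (47 − 45.8)/√[7.26519·(1/59 + 1/60)] = 2.428
df = n₁ + n₂ − 2 = 117
Two-sided p-value ≈ 0.0167
Since p ≈ 0.0167 < α = 0.1, reject H0; the data support H1.

2.428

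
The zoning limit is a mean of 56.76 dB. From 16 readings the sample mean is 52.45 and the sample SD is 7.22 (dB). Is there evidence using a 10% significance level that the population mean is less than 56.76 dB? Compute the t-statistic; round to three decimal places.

H0: μ = 56.76; H1: μ < 56.76 (one-sample t-test, left-tailed).
t = (x̄ − μ₀)/(s/√n) = (52.45 − 56.76)/(7.22/√16) = -2.388
df = n − 1 = 15
p-value = P(T ≤ -2.388) ≈ 0.0153
Since p ≈ 0.0153 < α = 0.1, reject H0; the evidence is statistically significant.

-2.388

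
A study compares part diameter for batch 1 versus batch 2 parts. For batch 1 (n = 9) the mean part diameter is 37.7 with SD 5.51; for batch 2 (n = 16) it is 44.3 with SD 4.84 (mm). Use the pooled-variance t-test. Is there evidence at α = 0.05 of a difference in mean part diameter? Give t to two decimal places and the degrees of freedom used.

t = -3.12, df = 23

Let group 1 = batch 1, group 2 = batch 2. H0: μ_1 = μ_2; H1: μ_1 ≠ μ_2 (two-sample pooled-variance t-test, two-sided).
s_p² = [(9−1)·5.51² + (16−1)·4.84²]/(9+16−2) = 25.8376
t = (37.7 − 44.3)/√[25.8376·(1/9 + 1/16)] = -3.12
df = n₁ + n₂ − 2 = 23
Two-sided p-value ≈ 0.0049
Since p ≈ 0.0049 < α = 0.05, reject H0; the data support H1.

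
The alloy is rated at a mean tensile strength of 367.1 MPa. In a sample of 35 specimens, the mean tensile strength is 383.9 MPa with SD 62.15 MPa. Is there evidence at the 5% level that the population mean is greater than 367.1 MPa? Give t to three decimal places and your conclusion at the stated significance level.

t = 1.599; fail to reject H0

H0: μ = 367.1; H1: μ > 367.1 (one-sample t-test, right-tailed).
t = (x̄ − μ₀)/(s/√n) = (383.9 − 367.1)/(62.15/√35) = 1.599
df = n − 1 = 34
p-value = P(T ≥ 1.599) ≈ 0.060
Since p ≈ 0.060 > α = 0.05, fail to reject H0; the evidence is not statistically significant.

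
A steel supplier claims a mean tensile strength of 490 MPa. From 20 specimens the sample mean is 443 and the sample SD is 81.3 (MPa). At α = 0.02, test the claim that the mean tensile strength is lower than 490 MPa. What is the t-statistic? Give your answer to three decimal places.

-2.585

H0: μ = 490; H1: μ < 490 (one-sample t-test, left-tailed).
t = (x̄ − μ₀)/(s/√n) = (443 − 490)/(81.3/√20) = -2.585
df = n − 1 = 19
p-value = P(T ≤ -2.585) ≈ 0.009
Since p ≈ 0.009 < α = 0.02, reject H0; the evidence is statistically significant.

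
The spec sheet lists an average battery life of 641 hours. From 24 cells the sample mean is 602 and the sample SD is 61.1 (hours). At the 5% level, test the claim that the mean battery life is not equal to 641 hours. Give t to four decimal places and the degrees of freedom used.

t = -3.1270, df = 23

H0: μ = 641; H1: μ ≠ 641 (one-sample t-test, two-sided).
t = (x̄ − μ₀)/(s/√n) = (602 − 641)/(61.1/√24) = -3.1270
df = n − 1 = 23
Two-sided p-value ≈ 0.005
Since p ≈ 0.005 < α = 0.05, reject H0; the data support H1.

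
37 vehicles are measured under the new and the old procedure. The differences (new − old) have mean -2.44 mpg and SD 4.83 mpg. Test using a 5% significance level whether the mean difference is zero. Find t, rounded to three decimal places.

-3.073

H0: μ_d = 0; H1: μ_d ≠ 0 (paired t-test on the differences, two-sided).
t = d̄/(s_d/√n) = -2.44/(4.83/√37) = -3.073
df = n − 1 = 36
Two-sided p-value ≈ 0.0040
Since p ≈ 0.0040 < α = 0.05, reject H0; the data support H1.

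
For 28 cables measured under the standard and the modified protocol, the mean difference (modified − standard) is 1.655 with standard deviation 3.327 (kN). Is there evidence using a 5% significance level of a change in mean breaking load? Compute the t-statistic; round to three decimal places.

H0: μ_d = 0; H1: μ_d ≠ 0 (paired t-test on the differences, two-sided).
t = d̄/(s_d/√n) = 1.655/(3.327/√28) = 2.632
df = n − 1 = 27
Two-sided p-value ≈ 0.014
Since p ≈ 0.014 < α = 0.05, reject H0; the evidence is statistically significant.

2.632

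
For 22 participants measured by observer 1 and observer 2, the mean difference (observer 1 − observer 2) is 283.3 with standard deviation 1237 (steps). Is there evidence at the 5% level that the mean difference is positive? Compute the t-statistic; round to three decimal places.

H0: μ_d = 0; H1: μ_d > 0 (paired t-test on the differences, right-tailed).
t = d̄/(s_d/√n) = 283.3/(1237/√22) = 1.074
df = n − 1 = 21
p-value = P(T ≥ 1.074) ≈ 0.147
Since p ≈ 0.147 > α = 0.05, fail to reject H0; the data do not provide sufficient evidence against H0.

1.074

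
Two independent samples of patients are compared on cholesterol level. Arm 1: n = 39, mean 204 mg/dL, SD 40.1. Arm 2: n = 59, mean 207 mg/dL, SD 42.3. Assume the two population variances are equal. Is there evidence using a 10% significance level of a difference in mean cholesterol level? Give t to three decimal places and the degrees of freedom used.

t = -0.351, df = 96

Let group 1 = arm 1, group 2 = arm 2. H0: μ_1 = μ_2; H1: μ_1 ≠ μ_2 (two-sample pooled-variance t-test, two-sided).
s_p² = [(39−1)·40.1² + (59−1)·42.3²]/(39+59−2) = 1717.53
t = (204 − 207)/√[1717.53·(1/39 + 1/59)] = -0.351
df = n₁ + n₂ − 2 = 96
Two-sided p-value ≈ 0.7265
Since p ≈ 0.7265 > α = 0.1, fail to reject H0; the evidence is not statistically significant.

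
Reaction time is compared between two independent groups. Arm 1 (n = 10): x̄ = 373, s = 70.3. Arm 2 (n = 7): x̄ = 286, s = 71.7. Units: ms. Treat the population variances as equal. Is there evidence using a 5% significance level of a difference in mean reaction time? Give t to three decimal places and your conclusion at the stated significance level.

Let group 1 = arm 1, group 2 = arm 2. H0: μ_1 = μ_2; H1: μ_1 ≠ μ_2 (two-sample pooled-variance t-test, two-sided).
s_p² = [(10−1)·70.3² + (7−1)·71.7²]/(10+7−2) = 5021.61
t = (373 − 286)/√[5021.61·(1/10 + 1/7)] = 2.491
df = n₁ + n₂ − 2 = 15
Two-sided p-value ≈ 0.0249
Since p ≈ 0.0249 < α = 0.05, reject H0; the data support H1.

t = 2.491; reject H0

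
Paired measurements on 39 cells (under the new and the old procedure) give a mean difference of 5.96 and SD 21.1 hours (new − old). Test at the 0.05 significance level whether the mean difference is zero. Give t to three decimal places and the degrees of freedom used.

H0: μ_d = 0; H1: μ_d ≠ 0 (paired t-test on the differences, two-sided).
t = d̄/(s_d/√n) = 5.96/(21.1/√39) = 1.764
df = n − 1 = 38
Two-sided p-value ≈ 0.086
Since p ≈ 0.086 > α = 0.05, fail to reject H0; the data do not provide sufficient evidence against H0.

t = 1.764, df = 38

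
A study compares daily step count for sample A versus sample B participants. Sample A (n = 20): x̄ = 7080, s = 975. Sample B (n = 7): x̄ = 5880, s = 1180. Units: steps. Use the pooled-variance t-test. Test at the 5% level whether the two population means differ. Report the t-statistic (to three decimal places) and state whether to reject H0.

Let group 1 = sample A, group 2 = sample B. H0: μ_1 = μ_2; H1: μ_1 ≠ μ_2 (two-sample pooled-variance t-test, two-sided).
s_p² = [(20−1)·975² + (7−1)·1180²]/(20+7−2) = 1056650
t = (7080 − 5880)/√[1056650·(1/20 + 1/7)] = 2.658
df = n₁ + n₂ − 2 = 25
Two-sided p-value ≈ 0.013
Since p ≈ 0.013 < α = 0.05, reject H0; the data support H1.

t = 2.658; reject H0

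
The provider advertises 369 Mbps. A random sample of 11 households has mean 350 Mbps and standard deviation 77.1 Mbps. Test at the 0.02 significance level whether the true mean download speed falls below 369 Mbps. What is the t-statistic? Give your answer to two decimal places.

-0.82

H0: μ = 369; H1: μ < 369 (one-sample t-test, left-tailed).
t = (x̄ − μ₀)/(s/√n) = (350 − 369)/(77.1/√11) = -0.82
df = n − 1 = 10
p-value = P(T ≤ -0.82) ≈ 0.216
Since p ≈ 0.216 > α = 0.02, fail to reject H0; the evidence is not statistically significant.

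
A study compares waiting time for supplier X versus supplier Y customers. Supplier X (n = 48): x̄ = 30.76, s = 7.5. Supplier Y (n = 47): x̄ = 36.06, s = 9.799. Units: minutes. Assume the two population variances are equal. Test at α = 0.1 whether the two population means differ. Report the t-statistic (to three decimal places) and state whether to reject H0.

t = -2.964; reject H0

Let group 1 = supplier X, group 2 = supplier Y. H0: μ_1 = μ_2; H1: μ_1 ≠ μ_2 (two-sample pooled-variance t-test, two-sided).
s_p² = [(48−1)·7.5² + (47−1)·9.799²]/(48+47−2) = 75.9214
t = (30.76 − 36.06)/√[75.9214·(1/48 + 1/47)] = -2.964
df = n₁ + n₂ − 2 = 93
Two-sided p-value ≈ 0.004
Since p ≈ 0.004 < α = 0.1, reject H0; the evidence is statistically significant.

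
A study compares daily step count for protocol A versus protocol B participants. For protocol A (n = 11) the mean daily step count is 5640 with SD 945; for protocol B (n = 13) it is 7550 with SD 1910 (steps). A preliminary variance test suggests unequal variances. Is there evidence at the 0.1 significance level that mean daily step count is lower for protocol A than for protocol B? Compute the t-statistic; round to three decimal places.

-3.175

Let group 1 = protocol A, group 2 = protocol B. H0: μ_1 = μ_2; H1: μ_1 < μ_2 (Welch's two-sample t-test, left-tailed).
t = (x̄_1 − x̄_2)/√(s_1²/n_1 + s_2²/n_2) = (5640 − 7550)/√(945²/11 + 1910²/13) = -3.175
Welch–Satterthwaite df ≈ 18.13
p-value = P(T ≤ -3.175) ≈ 0.003
Since p ≈ 0.003 < α = 0.1, reject H0; the data support H1.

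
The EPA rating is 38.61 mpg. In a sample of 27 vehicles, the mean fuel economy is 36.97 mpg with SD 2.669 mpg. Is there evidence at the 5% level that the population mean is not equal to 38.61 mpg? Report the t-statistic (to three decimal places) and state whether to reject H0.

t = -3.193; reject H0

H0: μ = 38.61; H1: μ ≠ 38.61 (one-sample t-test, two-sided).
t = (x̄ − μ₀)/(s/√n) = (36.97 − 38.61)/(2.669/√27) = -3.193
df = n − 1 = 26
Two-sided p-value ≈ 0.004
Since p ≈ 0.004 < α = 0.05, reject H0; the evidence is statistically significant.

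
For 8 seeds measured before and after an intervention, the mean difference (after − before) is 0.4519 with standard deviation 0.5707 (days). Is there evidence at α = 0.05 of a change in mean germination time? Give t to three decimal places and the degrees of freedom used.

H0: μ_d = 0; H1: μ_d ≠ 0 (paired t-test on the differences, two-sided).
t = d̄/(s_d/√n) = 0.4519/(0.5707/√8) = 2.240
df = n − 1 = 7
Two-sided p-value ≈ 0.060
Since p ≈ 0.060 > α = 0.05, fail to reject H0; the evidence is not statistically significant.

t = 2.240, df = 7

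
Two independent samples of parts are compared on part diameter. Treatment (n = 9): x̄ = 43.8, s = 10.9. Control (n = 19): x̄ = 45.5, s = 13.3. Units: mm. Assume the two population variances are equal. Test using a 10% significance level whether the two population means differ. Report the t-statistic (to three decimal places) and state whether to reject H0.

t = -0.333; fail to reject H0

Let group 1 = treatment, group 2 = control. H0: μ_1 = μ_2; H1: μ_1 ≠ μ_2 (two-sample pooled-variance t-test, two-sided).
s_p² = [(9−1)·10.9² + (19−1)·13.3²]/(9+19−2) = 159.019
t = (43.8 − 45.5)/√[159.019·(1/9 + 1/19)] = -0.333
df = n₁ + n₂ − 2 = 26
Two-sided p-value ≈ 0.742
Since p ≈ 0.742 > α = 0.1, fail to reject H0; the evidence is not statistically significant.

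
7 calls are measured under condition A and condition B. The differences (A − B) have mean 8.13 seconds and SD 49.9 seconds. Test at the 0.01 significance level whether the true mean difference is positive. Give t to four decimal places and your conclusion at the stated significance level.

H0: μ_d = 0; H1: μ_d > 0 (paired t-test on the differences, right-tailed).
t = d̄/(s_d/√n) = 8.13/(49.9/√7) = 0.4311
df = n − 1 = 6
p-value = P(T ≥ 0.4311) ≈ 0.3407
Since p ≈ 0.3407 > α = 0.01, fail to reject H0; the data do not provide sufficient evidence against H0.

t = 0.4311; fail to reject H0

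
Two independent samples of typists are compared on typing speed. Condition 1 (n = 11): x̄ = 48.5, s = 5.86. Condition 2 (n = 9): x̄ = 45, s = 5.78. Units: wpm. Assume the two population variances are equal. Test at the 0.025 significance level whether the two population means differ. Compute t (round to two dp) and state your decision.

t = 1.34; fail to reject H0

Let group 1 = condition 1, group 2 = condition 2. H0: μ_1 = μ_2; H1: μ_1 ≠ μ_2 (two-sample pooled-variance t-test, two-sided).
s_p² = [(11−1)·5.86² + (9−1)·5.78²]/(11+9−2) = 33.9257
t = (48.5 − 45)/√[33.9257·(1/11 + 1/9)] = 1.34
df = n₁ + n₂ − 2 = 18
Two-sided p-value ≈ 0.1979
Since p ≈ 0.1979 > α = 0.025, fail to reject H0; the data do not provide sufficient evidence against H0.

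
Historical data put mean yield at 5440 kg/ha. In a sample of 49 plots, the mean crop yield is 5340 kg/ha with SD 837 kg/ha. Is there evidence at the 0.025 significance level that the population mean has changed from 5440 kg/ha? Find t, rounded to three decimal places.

-0.836

H0: μ = 5440; H1: μ ≠ 5440 (one-sample t-test, two-sided).
t = (x̄ − μ₀)/(s/√n) = (5340 − 5440)/(837/√49) = -0.836
df = n − 1 = 48
Two-sided p-value ≈ 0.4071
Since p ≈ 0.4071 > α = 0.025, fail to reject H0; the evidence is not statistically significant.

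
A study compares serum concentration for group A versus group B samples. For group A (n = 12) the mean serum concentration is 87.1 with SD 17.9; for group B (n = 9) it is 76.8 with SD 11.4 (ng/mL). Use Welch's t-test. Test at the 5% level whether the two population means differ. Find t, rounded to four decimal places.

1.6058

Let group 1 = group A, group 2 = group B. H0: μ_1 = μ_2; H1: μ_1 ≠ μ_2 (Welch's two-sample t-test, two-sided).
t = (x̄_1 − x̄_2)/√(s_1²/n_1 + s_2²/n_2) = (87.1 − 76.8)/√(17.9²/12 + 11.4²/9) = 1.6058
Welch–Satterthwaite df ≈ 18.62
Two-sided p-value ≈ 0.1251
Since p ≈ 0.1251 > α = 0.05, fail to reject H0; the evidence is not statistically significant.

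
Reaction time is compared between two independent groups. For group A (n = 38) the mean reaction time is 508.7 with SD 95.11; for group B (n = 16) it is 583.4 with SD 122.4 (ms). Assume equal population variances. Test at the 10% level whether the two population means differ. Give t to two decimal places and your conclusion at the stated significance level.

Let group 1 = group A, group 2 = group B. H0: μ_1 = μ_2; H1: μ_1 ≠ μ_2 (two-sample pooled-variance t-test, two-sided).
s_p² = [(38−1)·95.11² + (16−1)·122.4²]/(38+16−2) = 10758.2
t = (508.7 − 583.4)/√[10758.2·(1/38 + 1/16)] = -2.42
df = n₁ + n₂ − 2 = 52
Two-sided p-value ≈ 0.0192
Since p ≈ 0.0192 < α = 0.1, reject H0; the data support H1.

t = -2.42; reject H0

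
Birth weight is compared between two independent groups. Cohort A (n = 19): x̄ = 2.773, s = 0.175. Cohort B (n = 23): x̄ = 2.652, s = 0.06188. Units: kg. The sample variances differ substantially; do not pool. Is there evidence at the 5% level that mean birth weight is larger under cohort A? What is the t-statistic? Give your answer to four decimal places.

2.8693

Let group 1 = cohort A, group 2 = cohort B. H0: μ_1 = μ_2; H1: μ_1 > μ_2 (Welch's two-sample t-test, right-tailed).
t = (x̄_1 − x̄_2)/√(s_1²/n_1 + s_2²/n_2) = (2.773 − 2.652)/√(0.175²/19 + 0.06188²/23) = 2.8693
Welch–Satterthwaite df ≈ 21.72
p-value = P(T ≥ 2.8693) ≈ 0.0045
Since p ≈ 0.0045 < α = 0.05, reject H0; the data support H1.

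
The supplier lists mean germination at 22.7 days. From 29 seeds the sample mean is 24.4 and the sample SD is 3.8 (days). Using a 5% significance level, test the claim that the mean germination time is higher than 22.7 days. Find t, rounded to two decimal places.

H0: μ = 22.7; H1: μ > 22.7 (one-sample t-test, right-tailed).
t = (x̄ − μ₀)/(s/√n) = (24.4 − 22.7)/(3.8/√29) = 2.41
df = n − 1 = 28
p-value = P(T ≥ 2.41) ≈ 0.011
Since p ≈ 0.011 < α = 0.05, reject H0; the evidence is statistically significant.

2.41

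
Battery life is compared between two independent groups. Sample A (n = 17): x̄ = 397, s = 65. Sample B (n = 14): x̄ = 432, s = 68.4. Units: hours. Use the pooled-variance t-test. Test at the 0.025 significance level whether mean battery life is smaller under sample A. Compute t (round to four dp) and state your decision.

t = -1.4573; fail to reject H0

Let group 1 = sample A, group 2 = sample B. H0: μ_1 = μ_2; H1: μ_1 < μ_2 (two-sample pooled-variance t-test, left-tailed).
s_p² = [(17−1)·65² + (14−1)·68.4²]/(17+14−2) = 4428.32
t = (397 − 432)/√[4428.32·(1/17 + 1/14)] = -1.4573
df = n₁ + n₂ − 2 = 29
p-value = P(T ≤ -1.4573) ≈ 0.078
Since p ≈ 0.078 > α = 0.025, fail to reject H0; the evidence is not statistically significant.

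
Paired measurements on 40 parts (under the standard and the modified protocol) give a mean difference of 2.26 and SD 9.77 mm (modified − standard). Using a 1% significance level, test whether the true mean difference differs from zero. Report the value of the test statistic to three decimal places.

H0: μ_d = 0; H1: μ_d ≠ 0 (paired t-test on the differences, two-sided).
t = d̄/(s_d/√n) = 2.26/(9.77/√40) = 1.463
df = n − 1 = 39
Two-sided p-value ≈ 0.151
Since p ≈ 0.151 > α = 0.01, fail to reject H0; the evidence is not statistically significant.

1.463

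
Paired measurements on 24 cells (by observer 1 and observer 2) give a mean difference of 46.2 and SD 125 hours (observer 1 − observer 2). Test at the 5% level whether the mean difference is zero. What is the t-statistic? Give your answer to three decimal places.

H0: μ_d = 0; H1: μ_d ≠ 0 (paired t-test on the differences, two-sided).
t = d̄/(s_d/√n) = 46.2/(125/√24) = 1.811
df = n − 1 = 23
Two-sided p-value ≈ 0.0833
Since p ≈ 0.0833 > α = 0.05, fail to reject H0; the evidence is not statistically significant.

1.811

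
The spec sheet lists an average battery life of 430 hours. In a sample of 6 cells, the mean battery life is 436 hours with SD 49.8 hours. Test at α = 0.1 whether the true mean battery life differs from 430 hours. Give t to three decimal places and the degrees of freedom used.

t = 0.295, df = 5

H0: μ = 430; H1: μ ≠ 430 (one-sample t-test, two-sided).
t = (x̄ − μ₀)/(s/√n) = (436 − 430)/(49.8/√6) = 0.295
df = n − 1 = 5
Two-sided p-value ≈ 0.780
Since p ≈ 0.780 > α = 0.1, fail to reject H0; the evidence is not statistically significant.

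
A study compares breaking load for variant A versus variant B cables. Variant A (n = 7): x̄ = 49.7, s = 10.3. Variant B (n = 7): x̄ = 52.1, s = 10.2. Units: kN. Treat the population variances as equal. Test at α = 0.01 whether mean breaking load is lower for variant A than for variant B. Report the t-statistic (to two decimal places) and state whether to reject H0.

t = -0.44; fail to reject H0

Let group 1 = variant A, group 2 = variant B. H0: μ_1 = μ_2; H1: μ_1 < μ_2 (two-sample pooled-variance t-test, left-tailed).
s_p² = [(7−1)·10.3² + (7−1)·10.2²]/(7+7−2) = 105.065
t = (49.7 − 52.1)/√[105.065·(1/7 + 1/7)] = -0.44
df = n₁ + n₂ − 2 = 12
p-value = P(T ≤ -0.44) ≈ 0.3346
Since p ≈ 0.3346 > α = 0.01, fail to reject H0; the data do not provide sufficient evidence against H0.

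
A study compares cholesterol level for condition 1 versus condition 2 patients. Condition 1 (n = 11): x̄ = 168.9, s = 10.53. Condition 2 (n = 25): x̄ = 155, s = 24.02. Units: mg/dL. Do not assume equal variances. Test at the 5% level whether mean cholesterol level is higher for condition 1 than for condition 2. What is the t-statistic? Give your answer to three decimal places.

Let group 1 = condition 1, group 2 = condition 2. H0: μ_1 = μ_2; H1: μ_1 > μ_2 (Welch's two-sample t-test, right-tailed).
t = (x̄_1 − x̄_2)/√(s_1²/n_1 + s_2²/n_2) = (168.9 − 155)/√(10.53²/11 + 24.02²/25) = 2.414
Welch–Satterthwaite df ≈ 33.98
p-value = P(T ≥ 2.414) ≈ 0.011
Since p ≈ 0.011 < α = 0.05, reject H0; the data support H1.

2.414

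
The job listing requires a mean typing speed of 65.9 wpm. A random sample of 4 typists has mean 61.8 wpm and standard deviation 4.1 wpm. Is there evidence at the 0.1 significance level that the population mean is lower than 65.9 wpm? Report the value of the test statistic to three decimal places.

-2.000

H0: μ = 65.9; H1: μ < 65.9 (one-sample t-test, left-tailed).
t = (x̄ − μ₀)/(s/√n) = (61.8 − 65.9)/(4.1/√4) = -2.000
df = n − 1 = 3
p-value = P(T ≤ -2.000) ≈ 0.0697
Since p ≈ 0.0697 < α = 0.1, reject H0; the data support H1.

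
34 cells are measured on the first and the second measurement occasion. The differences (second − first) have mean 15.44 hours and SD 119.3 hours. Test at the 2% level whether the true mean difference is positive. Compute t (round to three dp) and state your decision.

t = 0.755; fail to reject H0

H0: μ_d = 0; H1: μ_d > 0 (paired t-test on the differences, right-tailed).
t = d̄/(s_d/√n) = 15.44/(119.3/√34) = 0.755
df = n − 1 = 33
p-value = P(T ≥ 0.755) ≈ 0.2279
Since p ≈ 0.2279 > α = 0.02, fail to reject H0; the evidence is not statistically significant.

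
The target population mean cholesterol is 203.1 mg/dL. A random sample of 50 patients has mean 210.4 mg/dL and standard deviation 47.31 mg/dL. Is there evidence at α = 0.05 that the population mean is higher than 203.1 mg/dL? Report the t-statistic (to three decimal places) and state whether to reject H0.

t = 1.091; fail to reject H0

H0: μ = 203.1; H1: μ > 203.1 (one-sample t-test, right-tailed).
t = (x̄ − μ₀)/(s/√n) = (210.4 − 203.1)/(47.31/√50) = 1.091
df = n − 1 = 49
p-value = P(T ≥ 1.091) ≈ 0.1403
Since p ≈ 0.1403 > α = 0.05, fail to reject H0; the evidence is not statistically significant.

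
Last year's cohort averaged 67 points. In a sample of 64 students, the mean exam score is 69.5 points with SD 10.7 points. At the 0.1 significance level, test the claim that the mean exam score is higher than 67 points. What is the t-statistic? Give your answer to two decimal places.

1.87

H0: μ = 67; H1: μ > 67 (one-sample t-test, right-tailed).
t = (x̄ − μ₀)/(s/√n) = (69.5 − 67)/(10.7/√64) = 1.87
df = n − 1 = 63
p-value = P(T ≥ 1.87) ≈ 0.033
Since p ≈ 0.033 < α = 0.1, reject H0; the data support H1.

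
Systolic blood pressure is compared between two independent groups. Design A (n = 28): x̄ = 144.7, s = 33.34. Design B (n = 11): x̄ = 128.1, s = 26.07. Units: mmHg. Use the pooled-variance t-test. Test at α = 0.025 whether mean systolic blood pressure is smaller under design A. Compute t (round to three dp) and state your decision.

t = 1.479; fail to reject H0

Let group 1 = design A, group 2 = design B. H0: μ_1 = μ_2; H1: μ_1 < μ_2 (two-sample pooled-variance t-test, left-tailed).
s_p² = [(28−1)·33.34² + (11−1)·26.07²]/(28+11−2) = 994.823
t = (144.7 − 128.1)/√[994.823·(1/28 + 1/11)] = 1.479
df = n₁ + n₂ − 2 = 37
p-value = P(T ≤ 1.479) ≈ 0.926
Since p ≈ 0.926 > α = 0.025, fail to reject H0; the evidence is not statistically significant.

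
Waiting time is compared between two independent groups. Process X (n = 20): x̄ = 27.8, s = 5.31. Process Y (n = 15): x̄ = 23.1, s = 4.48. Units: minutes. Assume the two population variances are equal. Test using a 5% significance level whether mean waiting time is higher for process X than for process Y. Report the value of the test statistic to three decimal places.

2.766

Let group 1 = process X, group 2 = process Y. H0: μ_1 = μ_2; H1: μ_1 > μ_2 (two-sample pooled-variance t-test, right-tailed).
s_p² = [(20−1)·5.31² + (15−1)·4.48²]/(20+15−2) = 24.7488
t = (27.8 − 23.1)/√[24.7488·(1/20 + 1/15)] = 2.766
df = n₁ + n₂ − 2 = 33
p-value = P(T ≥ 2.766) ≈ 0.0046
Since p ≈ 0.0046 < α = 0.05, reject H0; the evidence is statistically significant.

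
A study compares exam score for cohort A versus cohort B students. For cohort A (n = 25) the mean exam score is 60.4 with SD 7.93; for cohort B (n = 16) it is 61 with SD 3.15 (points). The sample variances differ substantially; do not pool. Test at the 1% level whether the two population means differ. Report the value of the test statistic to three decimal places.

Let group 1 = cohort A, group 2 = cohort B. H0: μ_1 = μ_2; H1: μ_1 ≠ μ_2 (Welch's two-sample t-test, two-sided).
t = (x̄_1 − x̄_2)/√(s_1²/n_1 + s_2²/n_2) = (60.4 − 61)/√(7.93²/25 + 3.15²/16) = -0.339
Welch–Satterthwaite df ≈ 33.99
Two-sided p-value ≈ 0.7368
Since p ≈ 0.7368 > α = 0.01, fail to reject H0; the evidence is not statistically significant.

-0.339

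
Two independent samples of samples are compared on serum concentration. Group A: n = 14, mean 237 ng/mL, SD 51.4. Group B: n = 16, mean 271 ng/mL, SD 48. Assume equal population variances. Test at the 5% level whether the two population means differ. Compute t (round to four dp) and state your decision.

Let group 1 = group A, group 2 = group B. H0: μ_1 = μ_2; H1: μ_1 ≠ μ_2 (two-sample pooled-variance t-test, two-sided).
s_p² = [(14−1)·51.4² + (16−1)·48²]/(14+16−2) = 2460.91
t = (237 − 271)/√[2460.91·(1/14 + 1/16)] = -1.8728
df = n₁ + n₂ − 2 = 28
Two-sided p-value ≈ 0.072
Since p ≈ 0.072 > α = 0.05, fail to reject H0; the data do not provide sufficient evidence against H0.

t = -1.8728; fail to reject H0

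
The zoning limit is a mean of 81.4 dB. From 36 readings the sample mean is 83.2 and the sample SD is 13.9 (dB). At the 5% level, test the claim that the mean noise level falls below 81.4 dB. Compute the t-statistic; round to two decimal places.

H0: μ = 81.4; H1: μ < 81.4 (one-sample t-test, left-tailed).
t = (x̄ − μ₀)/(s/√n) = (83.2 − 81.4)/(13.9/√36) = 0.78
df = n − 1 = 35
p-value = P(T ≤ 0.78) ≈ 0.779
Since p ≈ 0.779 > α = 0.05, fail to reject H0; the evidence is not statistically significant.

0.78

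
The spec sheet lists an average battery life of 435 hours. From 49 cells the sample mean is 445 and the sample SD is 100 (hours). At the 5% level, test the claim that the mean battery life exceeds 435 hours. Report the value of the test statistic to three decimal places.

0.700

H0: μ = 435; H1: μ > 435 (one-sample t-test, right-tailed).
t = (x̄ − μ₀)/(s/√n) = (445 − 435)/(100/√49) = 0.700
df = n − 1 = 48
p-value = P(T ≥ 0.700) ≈ 0.2437
Since p ≈ 0.2437 > α = 0.05, fail to reject H0; the data do not provide sufficient evidence against H0.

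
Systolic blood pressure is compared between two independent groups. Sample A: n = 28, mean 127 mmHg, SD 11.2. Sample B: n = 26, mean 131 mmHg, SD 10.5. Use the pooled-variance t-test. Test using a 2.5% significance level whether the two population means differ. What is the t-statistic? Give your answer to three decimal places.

-1.351

Let group 1 = sample A, group 2 = sample B. H0: μ_1 = μ_2; H1: μ_1 ≠ μ_2 (two-sample pooled-variance t-test, two-sided).
s_p² = [(28−1)·11.2² + (26−1)·10.5²]/(28+26−2) = 118.137
t = (127 − 131)/√[118.137·(1/28 + 1/26)] = -1.351
df = n₁ + n₂ − 2 = 52
Two-sided p-value ≈ 0.1825
Since p ≈ 0.1825 > α = 0.025, fail to reject H0; the evidence is not statistically significant.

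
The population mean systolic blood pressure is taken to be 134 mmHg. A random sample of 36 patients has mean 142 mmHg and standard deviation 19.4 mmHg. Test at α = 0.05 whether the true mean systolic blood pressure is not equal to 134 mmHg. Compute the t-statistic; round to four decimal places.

H0: μ = 134; H1: μ ≠ 134 (one-sample t-test, two-sided).
t = (x̄ − μ₀)/(s/√n) = (142 − 134)/(19.4/√36) = 2.4742
df = n − 1 = 35
Two-sided p-value ≈ 0.018
Since p ≈ 0.018 < α = 0.05, reject H0; the evidence is statistically significant.

2.4742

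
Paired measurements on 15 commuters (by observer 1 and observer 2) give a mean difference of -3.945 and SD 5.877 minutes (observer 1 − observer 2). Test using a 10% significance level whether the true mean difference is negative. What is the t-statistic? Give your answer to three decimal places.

-2.600

H0: μ_d = 0; H1: μ_d < 0 (paired t-test on the differences, left-tailed).
t = d̄/(s_d/√n) = -3.945/(5.877/√15) = -2.600
df = n − 1 = 14
p-value = P(T ≤ -2.600) ≈ 0.010
Since p ≈ 0.010 < α = 0.1, reject H0; the data support H1.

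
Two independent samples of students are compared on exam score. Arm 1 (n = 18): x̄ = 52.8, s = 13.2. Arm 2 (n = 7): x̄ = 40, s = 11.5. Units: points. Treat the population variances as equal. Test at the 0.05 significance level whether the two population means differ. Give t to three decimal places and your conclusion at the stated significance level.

t = 2.249; reject H0

Let group 1 = arm 1, group 2 = arm 2. H0: μ_1 = μ_2; H1: μ_1 ≠ μ_2 (two-sample pooled-variance t-test, two-sided).
s_p² = [(18−1)·13.2² + (7−1)·11.5²]/(18+7−2) = 163.286
t = (52.8 − 40)/√[163.286·(1/18 + 1/7)] = 2.249
df = n₁ + n₂ − 2 = 23
Two-sided p-value ≈ 0.0344
Since p ≈ 0.0344 < α = 0.05, reject H0; the data support H1.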